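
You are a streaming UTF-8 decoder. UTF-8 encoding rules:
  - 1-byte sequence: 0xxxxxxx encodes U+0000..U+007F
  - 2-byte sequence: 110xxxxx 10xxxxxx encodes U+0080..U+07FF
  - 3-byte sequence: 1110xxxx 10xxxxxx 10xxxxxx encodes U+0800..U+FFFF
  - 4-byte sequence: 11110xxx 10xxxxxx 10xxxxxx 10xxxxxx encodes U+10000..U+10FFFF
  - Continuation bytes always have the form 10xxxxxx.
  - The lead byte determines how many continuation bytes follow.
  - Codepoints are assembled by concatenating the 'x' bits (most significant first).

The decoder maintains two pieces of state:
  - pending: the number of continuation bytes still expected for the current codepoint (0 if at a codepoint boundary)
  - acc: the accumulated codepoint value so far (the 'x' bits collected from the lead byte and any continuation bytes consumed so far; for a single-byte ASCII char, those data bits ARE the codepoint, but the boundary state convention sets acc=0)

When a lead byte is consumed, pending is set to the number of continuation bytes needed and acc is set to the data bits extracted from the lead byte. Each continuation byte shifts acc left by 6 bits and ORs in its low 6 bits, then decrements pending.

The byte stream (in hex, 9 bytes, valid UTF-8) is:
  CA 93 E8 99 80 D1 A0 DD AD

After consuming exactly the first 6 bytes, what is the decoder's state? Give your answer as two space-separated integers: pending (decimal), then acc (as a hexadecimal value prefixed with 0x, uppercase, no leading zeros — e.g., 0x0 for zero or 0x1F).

Answer: 1 0x11

Derivation:
Byte[0]=CA: 2-byte lead. pending=1, acc=0xA
Byte[1]=93: continuation. acc=(acc<<6)|0x13=0x293, pending=0
Byte[2]=E8: 3-byte lead. pending=2, acc=0x8
Byte[3]=99: continuation. acc=(acc<<6)|0x19=0x219, pending=1
Byte[4]=80: continuation. acc=(acc<<6)|0x00=0x8640, pending=0
Byte[5]=D1: 2-byte lead. pending=1, acc=0x11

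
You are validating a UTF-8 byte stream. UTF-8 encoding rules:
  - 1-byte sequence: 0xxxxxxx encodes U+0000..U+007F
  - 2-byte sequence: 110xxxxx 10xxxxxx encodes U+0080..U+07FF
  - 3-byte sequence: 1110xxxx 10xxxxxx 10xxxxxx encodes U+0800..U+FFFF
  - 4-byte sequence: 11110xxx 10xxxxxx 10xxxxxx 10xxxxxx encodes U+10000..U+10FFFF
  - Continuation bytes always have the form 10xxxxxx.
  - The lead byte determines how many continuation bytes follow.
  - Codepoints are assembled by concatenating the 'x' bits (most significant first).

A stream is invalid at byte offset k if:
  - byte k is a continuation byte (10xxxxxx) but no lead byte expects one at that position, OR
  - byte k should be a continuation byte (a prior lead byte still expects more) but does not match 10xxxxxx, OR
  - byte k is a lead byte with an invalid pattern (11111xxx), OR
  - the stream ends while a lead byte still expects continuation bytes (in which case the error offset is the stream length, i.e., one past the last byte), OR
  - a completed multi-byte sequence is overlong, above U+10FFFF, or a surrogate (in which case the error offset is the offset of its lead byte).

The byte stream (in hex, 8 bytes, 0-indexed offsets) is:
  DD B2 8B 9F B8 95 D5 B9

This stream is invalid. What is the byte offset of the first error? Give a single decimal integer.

Byte[0]=DD: 2-byte lead, need 1 cont bytes. acc=0x1D
Byte[1]=B2: continuation. acc=(acc<<6)|0x32=0x772
Completed: cp=U+0772 (starts at byte 0)
Byte[2]=8B: INVALID lead byte (not 0xxx/110x/1110/11110)

Answer: 2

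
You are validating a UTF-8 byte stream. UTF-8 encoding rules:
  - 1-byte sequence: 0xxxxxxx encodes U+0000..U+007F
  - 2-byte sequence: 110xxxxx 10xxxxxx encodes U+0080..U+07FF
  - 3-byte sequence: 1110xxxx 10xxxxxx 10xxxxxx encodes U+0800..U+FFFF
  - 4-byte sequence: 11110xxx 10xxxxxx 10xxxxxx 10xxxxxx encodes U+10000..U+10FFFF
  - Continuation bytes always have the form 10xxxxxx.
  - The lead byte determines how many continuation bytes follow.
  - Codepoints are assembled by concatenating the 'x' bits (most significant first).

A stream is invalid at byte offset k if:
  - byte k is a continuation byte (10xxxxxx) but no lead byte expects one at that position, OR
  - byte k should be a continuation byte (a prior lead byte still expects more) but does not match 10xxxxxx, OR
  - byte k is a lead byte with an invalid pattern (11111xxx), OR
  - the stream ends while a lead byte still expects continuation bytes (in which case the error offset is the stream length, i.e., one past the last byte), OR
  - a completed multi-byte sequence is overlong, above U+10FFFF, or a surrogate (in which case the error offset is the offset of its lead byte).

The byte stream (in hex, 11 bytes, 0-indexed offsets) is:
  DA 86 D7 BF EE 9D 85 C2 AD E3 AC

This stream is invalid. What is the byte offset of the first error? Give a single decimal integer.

Byte[0]=DA: 2-byte lead, need 1 cont bytes. acc=0x1A
Byte[1]=86: continuation. acc=(acc<<6)|0x06=0x686
Completed: cp=U+0686 (starts at byte 0)
Byte[2]=D7: 2-byte lead, need 1 cont bytes. acc=0x17
Byte[3]=BF: continuation. acc=(acc<<6)|0x3F=0x5FF
Completed: cp=U+05FF (starts at byte 2)
Byte[4]=EE: 3-byte lead, need 2 cont bytes. acc=0xE
Byte[5]=9D: continuation. acc=(acc<<6)|0x1D=0x39D
Byte[6]=85: continuation. acc=(acc<<6)|0x05=0xE745
Completed: cp=U+E745 (starts at byte 4)
Byte[7]=C2: 2-byte lead, need 1 cont bytes. acc=0x2
Byte[8]=AD: continuation. acc=(acc<<6)|0x2D=0xAD
Completed: cp=U+00AD (starts at byte 7)
Byte[9]=E3: 3-byte lead, need 2 cont bytes. acc=0x3
Byte[10]=AC: continuation. acc=(acc<<6)|0x2C=0xEC
Byte[11]: stream ended, expected continuation. INVALID

Answer: 11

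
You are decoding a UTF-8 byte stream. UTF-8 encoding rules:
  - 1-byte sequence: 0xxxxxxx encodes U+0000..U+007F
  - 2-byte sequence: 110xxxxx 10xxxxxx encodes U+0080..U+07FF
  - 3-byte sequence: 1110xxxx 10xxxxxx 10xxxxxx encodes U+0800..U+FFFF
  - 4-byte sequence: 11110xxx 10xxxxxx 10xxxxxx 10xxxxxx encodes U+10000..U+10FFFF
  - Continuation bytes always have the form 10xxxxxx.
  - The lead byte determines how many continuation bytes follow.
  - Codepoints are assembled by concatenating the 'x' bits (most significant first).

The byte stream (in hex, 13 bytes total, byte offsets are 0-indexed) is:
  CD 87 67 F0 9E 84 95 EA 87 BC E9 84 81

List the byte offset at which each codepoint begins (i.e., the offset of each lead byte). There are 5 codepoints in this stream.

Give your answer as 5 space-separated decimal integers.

Answer: 0 2 3 7 10

Derivation:
Byte[0]=CD: 2-byte lead, need 1 cont bytes. acc=0xD
Byte[1]=87: continuation. acc=(acc<<6)|0x07=0x347
Completed: cp=U+0347 (starts at byte 0)
Byte[2]=67: 1-byte ASCII. cp=U+0067
Byte[3]=F0: 4-byte lead, need 3 cont bytes. acc=0x0
Byte[4]=9E: continuation. acc=(acc<<6)|0x1E=0x1E
Byte[5]=84: continuation. acc=(acc<<6)|0x04=0x784
Byte[6]=95: continuation. acc=(acc<<6)|0x15=0x1E115
Completed: cp=U+1E115 (starts at byte 3)
Byte[7]=EA: 3-byte lead, need 2 cont bytes. acc=0xA
Byte[8]=87: continuation. acc=(acc<<6)|0x07=0x287
Byte[9]=BC: continuation. acc=(acc<<6)|0x3C=0xA1FC
Completed: cp=U+A1FC (starts at byte 7)
Byte[10]=E9: 3-byte lead, need 2 cont bytes. acc=0x9
Byte[11]=84: continuation. acc=(acc<<6)|0x04=0x244
Byte[12]=81: continuation. acc=(acc<<6)|0x01=0x9101
Completed: cp=U+9101 (starts at byte 10)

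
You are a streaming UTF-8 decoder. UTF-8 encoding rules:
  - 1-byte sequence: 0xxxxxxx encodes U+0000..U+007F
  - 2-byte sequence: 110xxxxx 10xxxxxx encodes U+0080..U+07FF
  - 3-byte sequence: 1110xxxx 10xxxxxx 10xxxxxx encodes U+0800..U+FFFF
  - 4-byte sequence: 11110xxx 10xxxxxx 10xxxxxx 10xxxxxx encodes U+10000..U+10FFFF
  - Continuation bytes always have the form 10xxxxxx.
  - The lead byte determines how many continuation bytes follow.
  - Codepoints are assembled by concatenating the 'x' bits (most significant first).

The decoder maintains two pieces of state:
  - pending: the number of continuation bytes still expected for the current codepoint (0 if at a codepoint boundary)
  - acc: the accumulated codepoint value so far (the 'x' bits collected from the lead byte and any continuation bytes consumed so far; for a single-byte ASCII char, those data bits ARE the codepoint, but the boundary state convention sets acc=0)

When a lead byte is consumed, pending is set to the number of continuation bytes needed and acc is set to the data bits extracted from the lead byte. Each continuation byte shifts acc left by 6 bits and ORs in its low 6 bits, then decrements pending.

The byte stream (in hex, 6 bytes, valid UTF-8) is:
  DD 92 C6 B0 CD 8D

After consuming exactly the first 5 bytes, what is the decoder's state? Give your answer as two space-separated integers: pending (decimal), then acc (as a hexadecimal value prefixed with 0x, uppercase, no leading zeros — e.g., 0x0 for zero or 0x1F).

Answer: 1 0xD

Derivation:
Byte[0]=DD: 2-byte lead. pending=1, acc=0x1D
Byte[1]=92: continuation. acc=(acc<<6)|0x12=0x752, pending=0
Byte[2]=C6: 2-byte lead. pending=1, acc=0x6
Byte[3]=B0: continuation. acc=(acc<<6)|0x30=0x1B0, pending=0
Byte[4]=CD: 2-byte lead. pending=1, acc=0xD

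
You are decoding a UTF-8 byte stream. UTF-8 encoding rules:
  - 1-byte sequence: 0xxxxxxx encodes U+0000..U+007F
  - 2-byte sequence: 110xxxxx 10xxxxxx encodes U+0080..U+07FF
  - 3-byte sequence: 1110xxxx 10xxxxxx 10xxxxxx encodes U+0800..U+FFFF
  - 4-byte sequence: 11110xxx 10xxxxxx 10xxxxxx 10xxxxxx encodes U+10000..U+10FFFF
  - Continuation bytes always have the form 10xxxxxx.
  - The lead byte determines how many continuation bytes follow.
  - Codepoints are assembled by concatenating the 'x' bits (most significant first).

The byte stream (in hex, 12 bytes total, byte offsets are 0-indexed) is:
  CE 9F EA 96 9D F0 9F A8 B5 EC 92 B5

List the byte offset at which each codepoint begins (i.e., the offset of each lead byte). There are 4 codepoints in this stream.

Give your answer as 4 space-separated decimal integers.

Byte[0]=CE: 2-byte lead, need 1 cont bytes. acc=0xE
Byte[1]=9F: continuation. acc=(acc<<6)|0x1F=0x39F
Completed: cp=U+039F (starts at byte 0)
Byte[2]=EA: 3-byte lead, need 2 cont bytes. acc=0xA
Byte[3]=96: continuation. acc=(acc<<6)|0x16=0x296
Byte[4]=9D: continuation. acc=(acc<<6)|0x1D=0xA59D
Completed: cp=U+A59D (starts at byte 2)
Byte[5]=F0: 4-byte lead, need 3 cont bytes. acc=0x0
Byte[6]=9F: continuation. acc=(acc<<6)|0x1F=0x1F
Byte[7]=A8: continuation. acc=(acc<<6)|0x28=0x7E8
Byte[8]=B5: continuation. acc=(acc<<6)|0x35=0x1FA35
Completed: cp=U+1FA35 (starts at byte 5)
Byte[9]=EC: 3-byte lead, need 2 cont bytes. acc=0xC
Byte[10]=92: continuation. acc=(acc<<6)|0x12=0x312
Byte[11]=B5: continuation. acc=(acc<<6)|0x35=0xC4B5
Completed: cp=U+C4B5 (starts at byte 9)

Answer: 0 2 5 9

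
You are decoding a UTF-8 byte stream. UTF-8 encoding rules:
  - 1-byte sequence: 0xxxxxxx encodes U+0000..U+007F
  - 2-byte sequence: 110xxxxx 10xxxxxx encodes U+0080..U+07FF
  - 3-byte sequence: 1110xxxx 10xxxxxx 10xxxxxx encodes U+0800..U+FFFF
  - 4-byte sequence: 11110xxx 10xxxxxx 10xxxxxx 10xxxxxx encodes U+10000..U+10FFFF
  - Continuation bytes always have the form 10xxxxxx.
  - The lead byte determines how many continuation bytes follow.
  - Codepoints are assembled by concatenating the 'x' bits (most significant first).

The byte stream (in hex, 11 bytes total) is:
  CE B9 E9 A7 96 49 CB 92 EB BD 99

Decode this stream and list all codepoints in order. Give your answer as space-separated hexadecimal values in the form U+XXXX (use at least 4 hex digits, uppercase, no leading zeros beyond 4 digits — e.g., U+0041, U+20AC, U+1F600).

Byte[0]=CE: 2-byte lead, need 1 cont bytes. acc=0xE
Byte[1]=B9: continuation. acc=(acc<<6)|0x39=0x3B9
Completed: cp=U+03B9 (starts at byte 0)
Byte[2]=E9: 3-byte lead, need 2 cont bytes. acc=0x9
Byte[3]=A7: continuation. acc=(acc<<6)|0x27=0x267
Byte[4]=96: continuation. acc=(acc<<6)|0x16=0x99D6
Completed: cp=U+99D6 (starts at byte 2)
Byte[5]=49: 1-byte ASCII. cp=U+0049
Byte[6]=CB: 2-byte lead, need 1 cont bytes. acc=0xB
Byte[7]=92: continuation. acc=(acc<<6)|0x12=0x2D2
Completed: cp=U+02D2 (starts at byte 6)
Byte[8]=EB: 3-byte lead, need 2 cont bytes. acc=0xB
Byte[9]=BD: continuation. acc=(acc<<6)|0x3D=0x2FD
Byte[10]=99: continuation. acc=(acc<<6)|0x19=0xBF59
Completed: cp=U+BF59 (starts at byte 8)

Answer: U+03B9 U+99D6 U+0049 U+02D2 U+BF59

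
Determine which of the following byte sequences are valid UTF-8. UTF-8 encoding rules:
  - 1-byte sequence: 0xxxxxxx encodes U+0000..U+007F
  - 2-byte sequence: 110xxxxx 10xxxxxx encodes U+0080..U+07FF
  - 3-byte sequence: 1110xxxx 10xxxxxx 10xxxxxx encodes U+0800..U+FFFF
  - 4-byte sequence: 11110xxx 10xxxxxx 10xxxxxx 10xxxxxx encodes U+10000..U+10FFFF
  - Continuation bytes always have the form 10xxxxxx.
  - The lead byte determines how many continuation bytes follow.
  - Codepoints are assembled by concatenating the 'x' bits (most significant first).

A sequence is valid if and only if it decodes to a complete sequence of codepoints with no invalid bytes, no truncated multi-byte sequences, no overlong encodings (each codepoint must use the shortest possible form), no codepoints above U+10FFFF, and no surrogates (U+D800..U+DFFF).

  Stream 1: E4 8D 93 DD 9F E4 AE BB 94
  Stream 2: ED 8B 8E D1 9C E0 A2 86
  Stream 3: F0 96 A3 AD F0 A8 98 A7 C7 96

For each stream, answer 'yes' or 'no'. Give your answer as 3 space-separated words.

Stream 1: error at byte offset 8. INVALID
Stream 2: decodes cleanly. VALID
Stream 3: decodes cleanly. VALID

Answer: no yes yes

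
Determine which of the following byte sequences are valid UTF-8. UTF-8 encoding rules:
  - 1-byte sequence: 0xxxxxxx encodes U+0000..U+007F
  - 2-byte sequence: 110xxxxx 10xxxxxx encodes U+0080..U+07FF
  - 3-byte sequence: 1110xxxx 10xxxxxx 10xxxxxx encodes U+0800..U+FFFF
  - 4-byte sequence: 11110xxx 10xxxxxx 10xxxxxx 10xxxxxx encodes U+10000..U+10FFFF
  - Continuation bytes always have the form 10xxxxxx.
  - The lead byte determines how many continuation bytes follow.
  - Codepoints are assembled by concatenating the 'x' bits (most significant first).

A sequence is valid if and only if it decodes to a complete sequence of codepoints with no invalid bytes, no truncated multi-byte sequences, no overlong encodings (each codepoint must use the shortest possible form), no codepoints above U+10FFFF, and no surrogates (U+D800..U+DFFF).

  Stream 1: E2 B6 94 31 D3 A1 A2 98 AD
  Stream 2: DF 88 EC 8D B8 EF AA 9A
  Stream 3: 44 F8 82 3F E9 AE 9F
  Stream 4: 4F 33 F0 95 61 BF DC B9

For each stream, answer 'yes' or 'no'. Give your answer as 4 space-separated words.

Stream 1: error at byte offset 6. INVALID
Stream 2: decodes cleanly. VALID
Stream 3: error at byte offset 1. INVALID
Stream 4: error at byte offset 4. INVALID

Answer: no yes no no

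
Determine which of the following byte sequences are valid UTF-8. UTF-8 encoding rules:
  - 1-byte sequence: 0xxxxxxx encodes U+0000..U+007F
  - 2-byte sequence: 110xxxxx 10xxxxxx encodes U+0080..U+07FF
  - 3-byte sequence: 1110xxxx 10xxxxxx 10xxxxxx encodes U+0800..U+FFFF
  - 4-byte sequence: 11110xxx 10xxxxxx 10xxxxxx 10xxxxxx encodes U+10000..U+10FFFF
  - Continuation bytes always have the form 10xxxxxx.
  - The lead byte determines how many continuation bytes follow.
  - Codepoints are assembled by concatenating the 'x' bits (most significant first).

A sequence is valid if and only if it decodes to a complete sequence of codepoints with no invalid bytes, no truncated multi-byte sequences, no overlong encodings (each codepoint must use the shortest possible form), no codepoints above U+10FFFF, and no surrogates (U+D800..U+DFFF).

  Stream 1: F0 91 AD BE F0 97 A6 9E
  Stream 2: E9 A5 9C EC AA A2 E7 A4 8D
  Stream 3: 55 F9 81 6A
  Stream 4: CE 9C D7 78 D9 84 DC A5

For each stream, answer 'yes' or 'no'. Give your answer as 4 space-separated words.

Stream 1: decodes cleanly. VALID
Stream 2: decodes cleanly. VALID
Stream 3: error at byte offset 1. INVALID
Stream 4: error at byte offset 3. INVALID

Answer: yes yes no no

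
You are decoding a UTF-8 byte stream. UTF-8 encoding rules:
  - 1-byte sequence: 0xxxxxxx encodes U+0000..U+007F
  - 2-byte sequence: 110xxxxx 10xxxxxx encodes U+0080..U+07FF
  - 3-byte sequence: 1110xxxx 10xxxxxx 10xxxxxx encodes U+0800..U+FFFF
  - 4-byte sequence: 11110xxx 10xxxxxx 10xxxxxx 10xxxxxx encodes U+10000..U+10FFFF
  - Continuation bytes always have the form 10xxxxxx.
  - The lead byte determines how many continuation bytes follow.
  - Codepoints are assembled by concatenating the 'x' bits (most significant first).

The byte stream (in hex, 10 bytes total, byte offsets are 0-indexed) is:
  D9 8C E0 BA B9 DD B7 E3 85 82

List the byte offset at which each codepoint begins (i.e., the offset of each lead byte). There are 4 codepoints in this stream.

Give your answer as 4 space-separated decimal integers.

Answer: 0 2 5 7

Derivation:
Byte[0]=D9: 2-byte lead, need 1 cont bytes. acc=0x19
Byte[1]=8C: continuation. acc=(acc<<6)|0x0C=0x64C
Completed: cp=U+064C (starts at byte 0)
Byte[2]=E0: 3-byte lead, need 2 cont bytes. acc=0x0
Byte[3]=BA: continuation. acc=(acc<<6)|0x3A=0x3A
Byte[4]=B9: continuation. acc=(acc<<6)|0x39=0xEB9
Completed: cp=U+0EB9 (starts at byte 2)
Byte[5]=DD: 2-byte lead, need 1 cont bytes. acc=0x1D
Byte[6]=B7: continuation. acc=(acc<<6)|0x37=0x777
Completed: cp=U+0777 (starts at byte 5)
Byte[7]=E3: 3-byte lead, need 2 cont bytes. acc=0x3
Byte[8]=85: continuation. acc=(acc<<6)|0x05=0xC5
Byte[9]=82: continuation. acc=(acc<<6)|0x02=0x3142
Completed: cp=U+3142 (starts at byte 7)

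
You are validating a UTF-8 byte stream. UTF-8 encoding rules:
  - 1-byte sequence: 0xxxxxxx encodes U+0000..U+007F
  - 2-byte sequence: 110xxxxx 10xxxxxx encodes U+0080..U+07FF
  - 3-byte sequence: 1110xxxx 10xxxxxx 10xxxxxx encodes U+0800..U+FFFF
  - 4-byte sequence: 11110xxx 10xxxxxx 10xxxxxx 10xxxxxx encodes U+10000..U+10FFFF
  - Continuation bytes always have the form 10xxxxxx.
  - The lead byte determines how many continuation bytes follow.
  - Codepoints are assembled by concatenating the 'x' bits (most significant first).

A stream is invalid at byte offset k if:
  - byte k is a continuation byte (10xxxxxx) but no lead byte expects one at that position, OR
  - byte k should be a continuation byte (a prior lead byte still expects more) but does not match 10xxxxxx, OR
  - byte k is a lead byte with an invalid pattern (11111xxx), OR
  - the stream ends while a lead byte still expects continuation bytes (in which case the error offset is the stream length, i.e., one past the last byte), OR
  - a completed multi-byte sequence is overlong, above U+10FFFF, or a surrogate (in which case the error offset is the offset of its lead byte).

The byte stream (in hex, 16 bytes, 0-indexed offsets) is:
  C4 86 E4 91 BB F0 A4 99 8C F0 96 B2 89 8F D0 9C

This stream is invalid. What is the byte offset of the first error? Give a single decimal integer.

Answer: 13

Derivation:
Byte[0]=C4: 2-byte lead, need 1 cont bytes. acc=0x4
Byte[1]=86: continuation. acc=(acc<<6)|0x06=0x106
Completed: cp=U+0106 (starts at byte 0)
Byte[2]=E4: 3-byte lead, need 2 cont bytes. acc=0x4
Byte[3]=91: continuation. acc=(acc<<6)|0x11=0x111
Byte[4]=BB: continuation. acc=(acc<<6)|0x3B=0x447B
Completed: cp=U+447B (starts at byte 2)
Byte[5]=F0: 4-byte lead, need 3 cont bytes. acc=0x0
Byte[6]=A4: continuation. acc=(acc<<6)|0x24=0x24
Byte[7]=99: continuation. acc=(acc<<6)|0x19=0x919
Byte[8]=8C: continuation. acc=(acc<<6)|0x0C=0x2464C
Completed: cp=U+2464C (starts at byte 5)
Byte[9]=F0: 4-byte lead, need 3 cont bytes. acc=0x0
Byte[10]=96: continuation. acc=(acc<<6)|0x16=0x16
Byte[11]=B2: continuation. acc=(acc<<6)|0x32=0x5B2
Byte[12]=89: continuation. acc=(acc<<6)|0x09=0x16C89
Completed: cp=U+16C89 (starts at byte 9)
Byte[13]=8F: INVALID lead byte (not 0xxx/110x/1110/11110)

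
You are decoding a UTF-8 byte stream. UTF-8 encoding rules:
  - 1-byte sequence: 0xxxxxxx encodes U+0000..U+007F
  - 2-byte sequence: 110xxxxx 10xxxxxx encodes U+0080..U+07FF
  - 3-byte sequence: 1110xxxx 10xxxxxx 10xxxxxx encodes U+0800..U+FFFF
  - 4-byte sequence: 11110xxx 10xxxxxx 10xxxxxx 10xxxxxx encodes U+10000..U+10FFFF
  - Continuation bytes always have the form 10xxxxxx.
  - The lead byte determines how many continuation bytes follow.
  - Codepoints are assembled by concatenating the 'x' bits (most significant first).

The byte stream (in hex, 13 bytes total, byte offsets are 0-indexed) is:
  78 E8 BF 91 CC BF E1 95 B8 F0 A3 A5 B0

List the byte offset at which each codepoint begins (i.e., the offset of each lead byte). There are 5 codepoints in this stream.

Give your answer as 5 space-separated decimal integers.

Byte[0]=78: 1-byte ASCII. cp=U+0078
Byte[1]=E8: 3-byte lead, need 2 cont bytes. acc=0x8
Byte[2]=BF: continuation. acc=(acc<<6)|0x3F=0x23F
Byte[3]=91: continuation. acc=(acc<<6)|0x11=0x8FD1
Completed: cp=U+8FD1 (starts at byte 1)
Byte[4]=CC: 2-byte lead, need 1 cont bytes. acc=0xC
Byte[5]=BF: continuation. acc=(acc<<6)|0x3F=0x33F
Completed: cp=U+033F (starts at byte 4)
Byte[6]=E1: 3-byte lead, need 2 cont bytes. acc=0x1
Byte[7]=95: continuation. acc=(acc<<6)|0x15=0x55
Byte[8]=B8: continuation. acc=(acc<<6)|0x38=0x1578
Completed: cp=U+1578 (starts at byte 6)
Byte[9]=F0: 4-byte lead, need 3 cont bytes. acc=0x0
Byte[10]=A3: continuation. acc=(acc<<6)|0x23=0x23
Byte[11]=A5: continuation. acc=(acc<<6)|0x25=0x8E5
Byte[12]=B0: continuation. acc=(acc<<6)|0x30=0x23970
Completed: cp=U+23970 (starts at byte 9)

Answer: 0 1 4 6 9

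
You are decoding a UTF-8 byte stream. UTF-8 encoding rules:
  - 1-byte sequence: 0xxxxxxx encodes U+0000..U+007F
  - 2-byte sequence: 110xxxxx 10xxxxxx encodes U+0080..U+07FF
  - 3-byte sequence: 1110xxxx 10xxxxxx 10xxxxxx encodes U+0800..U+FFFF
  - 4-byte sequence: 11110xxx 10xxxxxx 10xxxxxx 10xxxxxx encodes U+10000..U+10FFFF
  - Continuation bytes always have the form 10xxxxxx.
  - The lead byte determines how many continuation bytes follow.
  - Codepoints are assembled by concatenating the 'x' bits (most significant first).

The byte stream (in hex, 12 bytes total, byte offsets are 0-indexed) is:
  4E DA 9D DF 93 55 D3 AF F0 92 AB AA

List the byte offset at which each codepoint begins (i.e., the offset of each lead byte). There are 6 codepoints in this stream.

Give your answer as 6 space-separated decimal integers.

Answer: 0 1 3 5 6 8

Derivation:
Byte[0]=4E: 1-byte ASCII. cp=U+004E
Byte[1]=DA: 2-byte lead, need 1 cont bytes. acc=0x1A
Byte[2]=9D: continuation. acc=(acc<<6)|0x1D=0x69D
Completed: cp=U+069D (starts at byte 1)
Byte[3]=DF: 2-byte lead, need 1 cont bytes. acc=0x1F
Byte[4]=93: continuation. acc=(acc<<6)|0x13=0x7D3
Completed: cp=U+07D3 (starts at byte 3)
Byte[5]=55: 1-byte ASCII. cp=U+0055
Byte[6]=D3: 2-byte lead, need 1 cont bytes. acc=0x13
Byte[7]=AF: continuation. acc=(acc<<6)|0x2F=0x4EF
Completed: cp=U+04EF (starts at byte 6)
Byte[8]=F0: 4-byte lead, need 3 cont bytes. acc=0x0
Byte[9]=92: continuation. acc=(acc<<6)|0x12=0x12
Byte[10]=AB: continuation. acc=(acc<<6)|0x2B=0x4AB
Byte[11]=AA: continuation. acc=(acc<<6)|0x2A=0x12AEA
Completed: cp=U+12AEA (starts at byte 8)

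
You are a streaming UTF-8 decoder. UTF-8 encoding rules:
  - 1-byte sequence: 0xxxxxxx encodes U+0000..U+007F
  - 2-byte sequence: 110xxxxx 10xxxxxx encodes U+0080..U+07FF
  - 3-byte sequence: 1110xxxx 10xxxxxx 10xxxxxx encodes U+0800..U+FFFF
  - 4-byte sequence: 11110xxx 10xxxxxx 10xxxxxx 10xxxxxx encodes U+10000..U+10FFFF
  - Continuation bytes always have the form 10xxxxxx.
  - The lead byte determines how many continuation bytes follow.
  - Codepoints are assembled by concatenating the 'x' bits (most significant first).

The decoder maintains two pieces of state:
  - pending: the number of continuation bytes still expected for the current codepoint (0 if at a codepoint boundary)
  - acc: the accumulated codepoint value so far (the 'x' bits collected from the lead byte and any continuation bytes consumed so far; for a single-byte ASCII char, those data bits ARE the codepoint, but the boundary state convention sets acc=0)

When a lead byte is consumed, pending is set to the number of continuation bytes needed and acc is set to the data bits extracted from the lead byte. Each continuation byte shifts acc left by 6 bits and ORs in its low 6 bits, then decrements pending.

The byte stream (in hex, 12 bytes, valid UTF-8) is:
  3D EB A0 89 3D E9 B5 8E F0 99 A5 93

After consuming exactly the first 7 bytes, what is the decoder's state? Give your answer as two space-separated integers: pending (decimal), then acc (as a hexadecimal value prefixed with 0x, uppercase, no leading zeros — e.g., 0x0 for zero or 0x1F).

Answer: 1 0x275

Derivation:
Byte[0]=3D: 1-byte. pending=0, acc=0x0
Byte[1]=EB: 3-byte lead. pending=2, acc=0xB
Byte[2]=A0: continuation. acc=(acc<<6)|0x20=0x2E0, pending=1
Byte[3]=89: continuation. acc=(acc<<6)|0x09=0xB809, pending=0
Byte[4]=3D: 1-byte. pending=0, acc=0x0
Byte[5]=E9: 3-byte lead. pending=2, acc=0x9
Byte[6]=B5: continuation. acc=(acc<<6)|0x35=0x275, pending=1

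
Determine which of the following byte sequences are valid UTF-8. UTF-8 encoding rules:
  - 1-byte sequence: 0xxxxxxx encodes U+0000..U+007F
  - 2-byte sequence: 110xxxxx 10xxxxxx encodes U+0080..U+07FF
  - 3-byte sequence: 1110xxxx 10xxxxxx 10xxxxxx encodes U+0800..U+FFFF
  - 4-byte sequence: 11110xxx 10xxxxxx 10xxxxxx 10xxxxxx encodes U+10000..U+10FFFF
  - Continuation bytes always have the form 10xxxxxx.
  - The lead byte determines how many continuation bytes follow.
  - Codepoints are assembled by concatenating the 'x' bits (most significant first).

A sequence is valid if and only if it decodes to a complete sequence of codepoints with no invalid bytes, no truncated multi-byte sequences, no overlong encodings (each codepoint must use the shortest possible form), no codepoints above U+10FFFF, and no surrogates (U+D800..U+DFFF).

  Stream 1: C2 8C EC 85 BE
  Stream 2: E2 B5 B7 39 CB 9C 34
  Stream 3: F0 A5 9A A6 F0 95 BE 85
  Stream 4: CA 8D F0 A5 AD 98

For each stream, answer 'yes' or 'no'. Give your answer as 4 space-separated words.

Stream 1: decodes cleanly. VALID
Stream 2: decodes cleanly. VALID
Stream 3: decodes cleanly. VALID
Stream 4: decodes cleanly. VALID

Answer: yes yes yes yes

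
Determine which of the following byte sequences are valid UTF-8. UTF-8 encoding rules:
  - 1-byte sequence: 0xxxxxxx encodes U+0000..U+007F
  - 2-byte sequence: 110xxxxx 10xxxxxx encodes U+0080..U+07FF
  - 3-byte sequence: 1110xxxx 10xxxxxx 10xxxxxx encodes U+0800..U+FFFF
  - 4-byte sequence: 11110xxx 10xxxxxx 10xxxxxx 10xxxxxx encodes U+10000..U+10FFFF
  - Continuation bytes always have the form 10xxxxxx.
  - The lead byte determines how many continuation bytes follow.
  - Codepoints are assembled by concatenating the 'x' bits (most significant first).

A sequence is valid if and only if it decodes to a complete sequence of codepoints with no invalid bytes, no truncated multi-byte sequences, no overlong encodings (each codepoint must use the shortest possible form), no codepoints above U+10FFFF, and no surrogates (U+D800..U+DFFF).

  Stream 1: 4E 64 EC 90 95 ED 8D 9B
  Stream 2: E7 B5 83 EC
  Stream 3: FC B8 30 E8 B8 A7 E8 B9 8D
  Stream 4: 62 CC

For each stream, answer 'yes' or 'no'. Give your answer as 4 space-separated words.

Stream 1: decodes cleanly. VALID
Stream 2: error at byte offset 4. INVALID
Stream 3: error at byte offset 0. INVALID
Stream 4: error at byte offset 2. INVALID

Answer: yes no no no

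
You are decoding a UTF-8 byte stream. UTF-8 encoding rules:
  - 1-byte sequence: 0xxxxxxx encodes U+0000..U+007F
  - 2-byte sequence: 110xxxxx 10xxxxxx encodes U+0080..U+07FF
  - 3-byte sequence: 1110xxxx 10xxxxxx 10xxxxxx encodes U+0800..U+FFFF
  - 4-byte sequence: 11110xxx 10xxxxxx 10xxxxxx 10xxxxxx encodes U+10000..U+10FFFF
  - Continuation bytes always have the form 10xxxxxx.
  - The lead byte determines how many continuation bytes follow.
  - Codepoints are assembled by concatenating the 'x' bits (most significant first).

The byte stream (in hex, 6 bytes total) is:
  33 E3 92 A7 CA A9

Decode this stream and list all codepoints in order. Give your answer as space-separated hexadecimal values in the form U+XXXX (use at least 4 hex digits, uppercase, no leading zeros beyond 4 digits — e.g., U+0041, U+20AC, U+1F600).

Byte[0]=33: 1-byte ASCII. cp=U+0033
Byte[1]=E3: 3-byte lead, need 2 cont bytes. acc=0x3
Byte[2]=92: continuation. acc=(acc<<6)|0x12=0xD2
Byte[3]=A7: continuation. acc=(acc<<6)|0x27=0x34A7
Completed: cp=U+34A7 (starts at byte 1)
Byte[4]=CA: 2-byte lead, need 1 cont bytes. acc=0xA
Byte[5]=A9: continuation. acc=(acc<<6)|0x29=0x2A9
Completed: cp=U+02A9 (starts at byte 4)

Answer: U+0033 U+34A7 U+02A9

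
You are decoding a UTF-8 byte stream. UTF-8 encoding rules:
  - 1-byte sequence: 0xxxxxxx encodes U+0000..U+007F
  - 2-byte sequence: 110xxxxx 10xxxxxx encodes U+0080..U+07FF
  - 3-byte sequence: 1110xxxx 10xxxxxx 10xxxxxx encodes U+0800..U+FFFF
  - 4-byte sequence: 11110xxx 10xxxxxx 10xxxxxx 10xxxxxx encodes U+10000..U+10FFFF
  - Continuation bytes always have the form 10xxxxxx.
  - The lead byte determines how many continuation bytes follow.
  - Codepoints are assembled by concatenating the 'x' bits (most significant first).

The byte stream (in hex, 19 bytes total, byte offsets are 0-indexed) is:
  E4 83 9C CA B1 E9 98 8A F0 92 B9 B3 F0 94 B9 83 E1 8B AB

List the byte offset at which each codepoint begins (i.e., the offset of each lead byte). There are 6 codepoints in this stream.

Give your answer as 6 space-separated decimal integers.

Byte[0]=E4: 3-byte lead, need 2 cont bytes. acc=0x4
Byte[1]=83: continuation. acc=(acc<<6)|0x03=0x103
Byte[2]=9C: continuation. acc=(acc<<6)|0x1C=0x40DC
Completed: cp=U+40DC (starts at byte 0)
Byte[3]=CA: 2-byte lead, need 1 cont bytes. acc=0xA
Byte[4]=B1: continuation. acc=(acc<<6)|0x31=0x2B1
Completed: cp=U+02B1 (starts at byte 3)
Byte[5]=E9: 3-byte lead, need 2 cont bytes. acc=0x9
Byte[6]=98: continuation. acc=(acc<<6)|0x18=0x258
Byte[7]=8A: continuation. acc=(acc<<6)|0x0A=0x960A
Completed: cp=U+960A (starts at byte 5)
Byte[8]=F0: 4-byte lead, need 3 cont bytes. acc=0x0
Byte[9]=92: continuation. acc=(acc<<6)|0x12=0x12
Byte[10]=B9: continuation. acc=(acc<<6)|0x39=0x4B9
Byte[11]=B3: continuation. acc=(acc<<6)|0x33=0x12E73
Completed: cp=U+12E73 (starts at byte 8)
Byte[12]=F0: 4-byte lead, need 3 cont bytes. acc=0x0
Byte[13]=94: continuation. acc=(acc<<6)|0x14=0x14
Byte[14]=B9: continuation. acc=(acc<<6)|0x39=0x539
Byte[15]=83: continuation. acc=(acc<<6)|0x03=0x14E43
Completed: cp=U+14E43 (starts at byte 12)
Byte[16]=E1: 3-byte lead, need 2 cont bytes. acc=0x1
Byte[17]=8B: continuation. acc=(acc<<6)|0x0B=0x4B
Byte[18]=AB: continuation. acc=(acc<<6)|0x2B=0x12EB
Completed: cp=U+12EB (starts at byte 16)

Answer: 0 3 5 8 12 16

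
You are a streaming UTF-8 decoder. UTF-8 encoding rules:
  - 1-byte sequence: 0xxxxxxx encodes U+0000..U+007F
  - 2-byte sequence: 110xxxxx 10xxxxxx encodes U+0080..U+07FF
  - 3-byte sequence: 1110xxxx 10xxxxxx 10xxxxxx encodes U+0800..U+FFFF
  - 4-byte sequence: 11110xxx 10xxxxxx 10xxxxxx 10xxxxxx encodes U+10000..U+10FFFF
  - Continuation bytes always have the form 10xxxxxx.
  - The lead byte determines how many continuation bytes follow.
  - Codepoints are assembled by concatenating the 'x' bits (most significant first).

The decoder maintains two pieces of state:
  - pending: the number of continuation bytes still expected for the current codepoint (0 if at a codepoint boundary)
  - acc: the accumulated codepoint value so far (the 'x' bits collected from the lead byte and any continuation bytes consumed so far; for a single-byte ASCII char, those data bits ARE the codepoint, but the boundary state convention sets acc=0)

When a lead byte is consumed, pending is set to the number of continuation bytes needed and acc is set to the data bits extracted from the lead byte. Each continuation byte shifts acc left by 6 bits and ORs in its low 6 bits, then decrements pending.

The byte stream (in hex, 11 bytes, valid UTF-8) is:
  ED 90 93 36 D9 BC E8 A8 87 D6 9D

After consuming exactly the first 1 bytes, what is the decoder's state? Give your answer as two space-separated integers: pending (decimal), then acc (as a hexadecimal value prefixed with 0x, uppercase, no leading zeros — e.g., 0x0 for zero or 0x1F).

Byte[0]=ED: 3-byte lead. pending=2, acc=0xD

Answer: 2 0xD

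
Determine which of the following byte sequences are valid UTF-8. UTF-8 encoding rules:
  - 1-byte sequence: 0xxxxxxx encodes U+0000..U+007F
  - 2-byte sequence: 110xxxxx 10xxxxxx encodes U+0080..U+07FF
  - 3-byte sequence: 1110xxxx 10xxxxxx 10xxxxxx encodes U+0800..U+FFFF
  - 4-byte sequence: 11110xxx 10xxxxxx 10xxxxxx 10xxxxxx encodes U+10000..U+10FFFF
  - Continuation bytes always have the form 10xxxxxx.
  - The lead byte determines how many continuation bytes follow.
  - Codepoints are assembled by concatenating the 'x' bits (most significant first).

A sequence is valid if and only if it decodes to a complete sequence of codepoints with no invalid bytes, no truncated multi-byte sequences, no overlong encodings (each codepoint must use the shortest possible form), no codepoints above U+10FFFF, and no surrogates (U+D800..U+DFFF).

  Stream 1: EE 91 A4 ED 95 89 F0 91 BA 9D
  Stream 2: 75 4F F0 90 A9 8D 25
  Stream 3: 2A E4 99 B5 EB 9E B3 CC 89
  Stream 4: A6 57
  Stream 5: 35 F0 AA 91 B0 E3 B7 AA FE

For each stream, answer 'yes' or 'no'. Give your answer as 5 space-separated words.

Stream 1: decodes cleanly. VALID
Stream 2: decodes cleanly. VALID
Stream 3: decodes cleanly. VALID
Stream 4: error at byte offset 0. INVALID
Stream 5: error at byte offset 8. INVALID

Answer: yes yes yes no no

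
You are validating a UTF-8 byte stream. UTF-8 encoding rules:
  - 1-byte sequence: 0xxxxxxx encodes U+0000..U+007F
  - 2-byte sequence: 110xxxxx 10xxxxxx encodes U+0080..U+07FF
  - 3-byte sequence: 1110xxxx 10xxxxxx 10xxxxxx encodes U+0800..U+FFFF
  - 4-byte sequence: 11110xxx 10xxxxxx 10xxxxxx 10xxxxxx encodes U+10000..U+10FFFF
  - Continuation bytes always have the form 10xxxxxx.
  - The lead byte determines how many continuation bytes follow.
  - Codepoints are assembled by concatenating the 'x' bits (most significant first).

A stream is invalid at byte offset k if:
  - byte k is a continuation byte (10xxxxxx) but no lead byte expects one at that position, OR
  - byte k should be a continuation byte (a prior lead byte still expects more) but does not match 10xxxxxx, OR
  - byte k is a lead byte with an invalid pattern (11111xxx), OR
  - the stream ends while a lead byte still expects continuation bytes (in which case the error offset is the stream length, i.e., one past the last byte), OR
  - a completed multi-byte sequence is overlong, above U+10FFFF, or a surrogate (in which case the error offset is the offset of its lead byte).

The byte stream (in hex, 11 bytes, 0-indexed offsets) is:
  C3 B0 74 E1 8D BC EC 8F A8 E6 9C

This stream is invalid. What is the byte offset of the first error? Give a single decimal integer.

Answer: 11

Derivation:
Byte[0]=C3: 2-byte lead, need 1 cont bytes. acc=0x3
Byte[1]=B0: continuation. acc=(acc<<6)|0x30=0xF0
Completed: cp=U+00F0 (starts at byte 0)
Byte[2]=74: 1-byte ASCII. cp=U+0074
Byte[3]=E1: 3-byte lead, need 2 cont bytes. acc=0x1
Byte[4]=8D: continuation. acc=(acc<<6)|0x0D=0x4D
Byte[5]=BC: continuation. acc=(acc<<6)|0x3C=0x137C
Completed: cp=U+137C (starts at byte 3)
Byte[6]=EC: 3-byte lead, need 2 cont bytes. acc=0xC
Byte[7]=8F: continuation. acc=(acc<<6)|0x0F=0x30F
Byte[8]=A8: continuation. acc=(acc<<6)|0x28=0xC3E8
Completed: cp=U+C3E8 (starts at byte 6)
Byte[9]=E6: 3-byte lead, need 2 cont bytes. acc=0x6
Byte[10]=9C: continuation. acc=(acc<<6)|0x1C=0x19C
Byte[11]: stream ended, expected continuation. INVALID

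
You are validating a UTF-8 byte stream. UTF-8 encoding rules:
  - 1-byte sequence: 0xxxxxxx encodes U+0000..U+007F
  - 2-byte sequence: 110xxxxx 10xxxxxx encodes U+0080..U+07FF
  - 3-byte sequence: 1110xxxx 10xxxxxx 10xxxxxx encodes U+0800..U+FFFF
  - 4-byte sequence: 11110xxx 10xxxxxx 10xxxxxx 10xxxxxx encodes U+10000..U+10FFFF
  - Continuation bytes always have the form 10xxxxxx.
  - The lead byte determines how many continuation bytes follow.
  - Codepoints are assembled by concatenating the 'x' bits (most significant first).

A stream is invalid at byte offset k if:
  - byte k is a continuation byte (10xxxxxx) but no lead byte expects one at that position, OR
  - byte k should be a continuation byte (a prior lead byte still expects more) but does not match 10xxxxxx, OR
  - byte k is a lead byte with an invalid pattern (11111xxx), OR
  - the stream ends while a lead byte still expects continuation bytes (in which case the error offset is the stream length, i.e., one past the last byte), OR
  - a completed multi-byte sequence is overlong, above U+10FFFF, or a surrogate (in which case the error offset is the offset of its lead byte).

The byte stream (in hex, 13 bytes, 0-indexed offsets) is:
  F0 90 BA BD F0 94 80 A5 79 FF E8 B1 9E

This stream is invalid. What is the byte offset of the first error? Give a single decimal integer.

Answer: 9

Derivation:
Byte[0]=F0: 4-byte lead, need 3 cont bytes. acc=0x0
Byte[1]=90: continuation. acc=(acc<<6)|0x10=0x10
Byte[2]=BA: continuation. acc=(acc<<6)|0x3A=0x43A
Byte[3]=BD: continuation. acc=(acc<<6)|0x3D=0x10EBD
Completed: cp=U+10EBD (starts at byte 0)
Byte[4]=F0: 4-byte lead, need 3 cont bytes. acc=0x0
Byte[5]=94: continuation. acc=(acc<<6)|0x14=0x14
Byte[6]=80: continuation. acc=(acc<<6)|0x00=0x500
Byte[7]=A5: continuation. acc=(acc<<6)|0x25=0x14025
Completed: cp=U+14025 (starts at byte 4)
Byte[8]=79: 1-byte ASCII. cp=U+0079
Byte[9]=FF: INVALID lead byte (not 0xxx/110x/1110/11110)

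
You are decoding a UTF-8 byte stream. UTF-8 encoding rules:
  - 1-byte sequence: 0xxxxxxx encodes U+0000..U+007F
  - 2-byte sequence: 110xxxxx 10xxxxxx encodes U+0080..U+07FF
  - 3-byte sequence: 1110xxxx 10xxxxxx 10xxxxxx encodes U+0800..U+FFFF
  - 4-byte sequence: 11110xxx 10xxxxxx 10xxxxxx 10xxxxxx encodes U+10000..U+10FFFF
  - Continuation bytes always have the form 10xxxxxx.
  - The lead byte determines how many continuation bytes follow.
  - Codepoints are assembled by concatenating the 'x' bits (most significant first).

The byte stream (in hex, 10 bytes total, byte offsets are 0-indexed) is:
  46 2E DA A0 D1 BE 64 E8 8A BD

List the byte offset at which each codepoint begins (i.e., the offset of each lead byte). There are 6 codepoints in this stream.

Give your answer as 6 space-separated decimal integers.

Byte[0]=46: 1-byte ASCII. cp=U+0046
Byte[1]=2E: 1-byte ASCII. cp=U+002E
Byte[2]=DA: 2-byte lead, need 1 cont bytes. acc=0x1A
Byte[3]=A0: continuation. acc=(acc<<6)|0x20=0x6A0
Completed: cp=U+06A0 (starts at byte 2)
Byte[4]=D1: 2-byte lead, need 1 cont bytes. acc=0x11
Byte[5]=BE: continuation. acc=(acc<<6)|0x3E=0x47E
Completed: cp=U+047E (starts at byte 4)
Byte[6]=64: 1-byte ASCII. cp=U+0064
Byte[7]=E8: 3-byte lead, need 2 cont bytes. acc=0x8
Byte[8]=8A: continuation. acc=(acc<<6)|0x0A=0x20A
Byte[9]=BD: continuation. acc=(acc<<6)|0x3D=0x82BD
Completed: cp=U+82BD (starts at byte 7)

Answer: 0 1 2 4 6 7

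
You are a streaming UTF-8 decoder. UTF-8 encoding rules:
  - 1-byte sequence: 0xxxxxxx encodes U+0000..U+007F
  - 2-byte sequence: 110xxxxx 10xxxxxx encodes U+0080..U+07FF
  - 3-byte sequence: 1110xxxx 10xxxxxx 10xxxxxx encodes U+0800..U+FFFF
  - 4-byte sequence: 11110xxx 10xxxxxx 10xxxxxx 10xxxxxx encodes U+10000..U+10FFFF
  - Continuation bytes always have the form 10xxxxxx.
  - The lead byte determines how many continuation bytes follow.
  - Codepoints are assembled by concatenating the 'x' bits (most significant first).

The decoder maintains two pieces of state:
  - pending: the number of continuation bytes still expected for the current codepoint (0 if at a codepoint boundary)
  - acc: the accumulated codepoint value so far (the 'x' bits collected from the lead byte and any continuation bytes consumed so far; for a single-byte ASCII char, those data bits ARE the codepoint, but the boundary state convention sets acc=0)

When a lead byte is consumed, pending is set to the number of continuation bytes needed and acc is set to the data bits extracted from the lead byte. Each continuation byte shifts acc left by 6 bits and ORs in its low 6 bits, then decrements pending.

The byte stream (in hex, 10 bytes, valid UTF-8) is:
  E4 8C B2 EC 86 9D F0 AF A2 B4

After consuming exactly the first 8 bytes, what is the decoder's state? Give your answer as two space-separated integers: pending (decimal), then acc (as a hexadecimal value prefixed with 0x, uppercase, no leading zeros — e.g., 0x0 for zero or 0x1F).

Answer: 2 0x2F

Derivation:
Byte[0]=E4: 3-byte lead. pending=2, acc=0x4
Byte[1]=8C: continuation. acc=(acc<<6)|0x0C=0x10C, pending=1
Byte[2]=B2: continuation. acc=(acc<<6)|0x32=0x4332, pending=0
Byte[3]=EC: 3-byte lead. pending=2, acc=0xC
Byte[4]=86: continuation. acc=(acc<<6)|0x06=0x306, pending=1
Byte[5]=9D: continuation. acc=(acc<<6)|0x1D=0xC19D, pending=0
Byte[6]=F0: 4-byte lead. pending=3, acc=0x0
Byte[7]=AF: continuation. acc=(acc<<6)|0x2F=0x2F, pending=2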